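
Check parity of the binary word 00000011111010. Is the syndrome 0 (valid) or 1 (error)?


Syndrome = XOR of all bits = 0 XOR 0 XOR 0 XOR 0 XOR 0 XOR 0 XOR 1 XOR 1 XOR 1 XOR 1 XOR 1 XOR 0 XOR 1 XOR 0 = 0

0


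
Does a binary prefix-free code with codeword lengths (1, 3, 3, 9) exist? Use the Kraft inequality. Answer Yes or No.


Kraft sum = sum(2^(-l_i)) = 0.752, need <= 1. Result: satisfied (a binary prefix-free code with these lengths exists)

Yes


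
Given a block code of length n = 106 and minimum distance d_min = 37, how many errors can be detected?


Detection capability = d_min - 1 = 37 - 1 = 36

36 errors


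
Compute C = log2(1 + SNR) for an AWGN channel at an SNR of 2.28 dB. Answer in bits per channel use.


SNR_linear = 10^(2.28/10) = 1.6904; C = log2(1 + SNR_linear) = log2(1 + 1.6904) = 1.4278

1.4278 bits/channel use


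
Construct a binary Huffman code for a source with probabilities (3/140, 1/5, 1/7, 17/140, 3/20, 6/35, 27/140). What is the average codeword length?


Huffman construction (repeatedly merge the two least-probable nodes; each merge adds 1 bit to every symbol beneath it): 3/140 + 17/140 = 1/7; 1/7 + 1/7 = 2/7; 3/20 + 6/35 = 9/28; 27/140 + 1/5 = 11/28; 2/7 + 9/28 = 17/28; 11/28 + 17/28 = 1. Resulting codeword lengths (in the order the probabilities were given): (4, 2, 3, 4, 3, 3, 2). L_avg = sum(p_i * l_i) = 3/140*4 + 1/5*2 + 1/7*3 + 17/140*4 + 3/20*3 + 6/35*3 + 27/140*2 = 11/4 = 2.75

2.75 bits


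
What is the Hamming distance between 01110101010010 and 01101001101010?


Count differing positions: . . . ^ ^ ^ . . ^ ^ ^ . . . = 6 differences

6


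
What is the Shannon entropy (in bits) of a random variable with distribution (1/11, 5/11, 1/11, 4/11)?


H = -sum(p_i * log2(p_i)). Terms: -(1/11)*log2(1/11) = 0.314494; -(5/11)*log2(5/11) = 0.517047; -(1/11)*log2(1/11) = 0.314494; -(4/11)*log2(4/11) = 0.530702. H = 0.314494 + 0.517047 + 0.314494 + 0.530702 = 1.6767

1.6767 bits


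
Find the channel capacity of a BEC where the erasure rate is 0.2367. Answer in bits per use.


C = 1 - epsilon = 1 - 0.2367 = 0.7633

0.7633 bits


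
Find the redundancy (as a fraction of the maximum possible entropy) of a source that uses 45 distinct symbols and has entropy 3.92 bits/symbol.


H_max = log2(K) = log2(45) = 5.4919 bits/symbol. Redundancy = 1 - H/H_max = 1 - 3.92/5.4919 = 1 - 0.7138 = 0.2862

0.2862


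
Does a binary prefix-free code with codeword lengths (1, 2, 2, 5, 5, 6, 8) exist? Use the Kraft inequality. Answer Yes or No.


Kraft sum = sum(2^(-l_i)) = 1.082, need <= 1. Result: violated (a binary prefix-free code with these lengths cannot exist)

No


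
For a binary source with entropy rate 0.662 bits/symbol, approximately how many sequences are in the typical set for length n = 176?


log2|A_typical| = nH = 176 * 0.662 = 116.512, so |A_typical| ~ 2^116.512 = 1.185e+35

1.185e+35


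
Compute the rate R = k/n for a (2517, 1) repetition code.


Rate = k/n = 1/2517

1/2517


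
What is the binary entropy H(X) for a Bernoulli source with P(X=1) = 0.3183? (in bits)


H = -p*log2(p) - (1-p)*log2(1-p). -0.3183*log2(0.3183) = 0.525685; -0.6817*log2(0.6817) = 0.376838. H = 0.525685 + 0.376838 = 0.9025

0.9025 bits


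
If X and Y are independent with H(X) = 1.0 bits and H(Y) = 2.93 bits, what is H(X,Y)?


For independent variables, H(X,Y) = H(X) + H(Y) = 1.0 + 2.93 = 3.93

3.93 bits


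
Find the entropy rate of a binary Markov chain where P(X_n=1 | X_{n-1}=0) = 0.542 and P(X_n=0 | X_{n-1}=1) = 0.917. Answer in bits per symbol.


Stationary distribution: pi_0 = p10/(p01+p10) = 0.6285, pi_1 = 0.3715. Entropy rate H' = pi_0*H(p01) + pi_1*H(p10) = 0.6285*0.9949 + 0.3715*0.4127 = 0.7786

0.7786 bits/symbol


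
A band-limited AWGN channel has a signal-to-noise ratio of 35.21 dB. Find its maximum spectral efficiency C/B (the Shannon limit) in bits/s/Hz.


SNR_linear = 10^(35.21/10) = 3318.9446; C/B = log2(1 + SNR_linear) = log2(1 + 3318.9446) = 11.6969

11.6969 bits/s/Hz


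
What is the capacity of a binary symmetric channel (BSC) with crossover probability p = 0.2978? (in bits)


H(p) = -p*log2(p) - (1-p)*log2(1-p) = -0.2978*log2(0.2978) - 0.7022*log2(0.7022) = 0.520431 + 0.358154 = 0.8786. C = 1 - H(p) = 1 - 0.8786 = 0.1214

0.1214 bits


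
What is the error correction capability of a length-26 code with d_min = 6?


Correction capability = floor((d-1)/2) = floor((6-1)/2) = 2

2 errors


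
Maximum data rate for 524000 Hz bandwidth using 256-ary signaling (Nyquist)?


Rate = 2 * B * log2(M) = 2 * 524000 * 8.0 = 8384000.0

8384000.0 bps


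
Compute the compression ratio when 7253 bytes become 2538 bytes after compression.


Ratio = original / compressed = 7253 / 2538 = 2.8578

2.8578


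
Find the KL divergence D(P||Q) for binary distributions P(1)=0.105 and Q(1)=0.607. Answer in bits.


KL = p*log2(p/q) + (1-p)*log2((1-p)/(1-q)) = 0.105*log2(0.105/0.607) + 0.895*log2(0.895/0.393) = 0.7969

0.7969 bits


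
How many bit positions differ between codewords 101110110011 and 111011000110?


Count differing positions: . ^ . ^ . ^ ^ ^ . ^ . ^ = 7 differences

7


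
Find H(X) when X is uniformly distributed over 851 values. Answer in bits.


H = log2(n) = log2(851) = 9.733

9.733 bits


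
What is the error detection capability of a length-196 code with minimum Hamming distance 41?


Detection capability = d_min - 1 = 41 - 1 = 40

40 errors


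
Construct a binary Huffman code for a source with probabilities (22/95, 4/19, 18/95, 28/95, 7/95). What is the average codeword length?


Huffman construction (repeatedly merge the two least-probable nodes; each merge adds 1 bit to every symbol beneath it): 7/95 + 18/95 = 5/19; 4/19 + 22/95 = 42/95; 5/19 + 28/95 = 53/95; 42/95 + 53/95 = 1. Resulting codeword lengths (in the order the probabilities were given): (2, 2, 3, 2, 3). L_avg = sum(p_i * l_i) = 22/95*2 + 4/19*2 + 18/95*3 + 28/95*2 + 7/95*3 = 43/19 = 2.2632

2.2632 bits


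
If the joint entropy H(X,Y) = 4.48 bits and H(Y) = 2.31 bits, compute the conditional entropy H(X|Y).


H(X|Y) = H(X,Y) - H(Y) = 4.48 - 2.31 = 2.17

2.17 bits


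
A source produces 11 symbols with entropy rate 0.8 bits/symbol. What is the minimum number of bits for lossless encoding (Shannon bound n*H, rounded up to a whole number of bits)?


Minimum bits >= n * H = 11 * 0.8 = 8.8, rounded up to a whole number of bits = 9

9 bits


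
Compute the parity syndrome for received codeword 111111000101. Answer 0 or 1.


Syndrome = XOR of all bits = 1 XOR 1 XOR 1 XOR 1 XOR 1 XOR 1 XOR 0 XOR 0 XOR 0 XOR 1 XOR 0 XOR 1 = 0

0


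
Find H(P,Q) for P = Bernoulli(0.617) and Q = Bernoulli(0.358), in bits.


H(P,Q) = -p*log2(q) - (1-p)*log2(1-q). -0.617*log2(0.358) = 0.914375; -0.383*log2(0.642) = 0.244873. H(P,Q) = 0.914375 + 0.244873 = 1.1592

1.1592 bits


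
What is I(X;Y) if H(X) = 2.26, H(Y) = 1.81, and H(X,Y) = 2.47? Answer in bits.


I(X;Y) = H(X) + H(Y) - H(X,Y) = 2.26 + 1.81 - 2.47 = 1.6

1.6 bits


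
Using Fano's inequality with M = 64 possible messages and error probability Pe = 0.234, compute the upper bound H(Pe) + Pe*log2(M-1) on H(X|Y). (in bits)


H(Pe) = -Pe*log2(Pe) - (1-Pe)*log2(1-Pe) = -0.234*log2(0.234) - 0.766*log2(0.766) = 0.490328 + 0.294591 = 0.7849. Pe*log2(M-1) = 0.234*log2(63) = 1.398684. Bound = H(Pe) + Pe*log2(M-1) = 0.490328 + 0.294591 + 1.398684 = 2.1836

2.1836 bits


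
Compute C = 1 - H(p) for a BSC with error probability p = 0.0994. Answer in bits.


H(p) = -p*log2(p) - (1-p)*log2(1-p) = -0.0994*log2(0.0994) - 0.9006*log2(0.9006) = 0.331063 + 0.136028 = 0.4671. C = 1 - H(p) = 1 - 0.4671 = 0.5329

0.5329 bits


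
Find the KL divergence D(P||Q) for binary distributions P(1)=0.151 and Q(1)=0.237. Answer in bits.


KL = p*log2(p/q) + (1-p)*log2((1-p)/(1-q)) = 0.151*log2(0.151/0.237) + 0.849*log2(0.849/0.763) = 0.0326

0.0326 bits


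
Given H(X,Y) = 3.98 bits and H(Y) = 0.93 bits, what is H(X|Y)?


H(X|Y) = H(X,Y) - H(Y) = 3.98 - 0.93 = 3.05

3.05 bits


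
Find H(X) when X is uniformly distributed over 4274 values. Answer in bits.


H = log2(n) = log2(4274) = 12.0614

12.0614 bits


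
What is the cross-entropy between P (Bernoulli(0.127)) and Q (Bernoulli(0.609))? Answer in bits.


H(P,Q) = -p*log2(q) - (1-p)*log2(1-q). -0.127*log2(0.609) = 0.090867; -0.873*log2(0.391) = 1.182705. H(P,Q) = 0.090867 + 1.182705 = 1.2736

1.2736 bits


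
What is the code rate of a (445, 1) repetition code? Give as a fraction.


Rate = k/n = 1/445

1/445


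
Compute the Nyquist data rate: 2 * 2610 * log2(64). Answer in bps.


Rate = 2 * B * log2(M) = 2 * 2610 * 6.0 = 31320.0

31320.0 bps


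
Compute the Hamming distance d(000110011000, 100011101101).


Count differing positions: ^ . . ^ . ^ ^ ^ . ^ . ^ = 7 differences

7


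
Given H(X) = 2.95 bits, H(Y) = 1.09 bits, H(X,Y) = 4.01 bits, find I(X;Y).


I(X;Y) = H(X) + H(Y) - H(X,Y) = 2.95 + 1.09 - 4.01 = 0.03

0.03 bits


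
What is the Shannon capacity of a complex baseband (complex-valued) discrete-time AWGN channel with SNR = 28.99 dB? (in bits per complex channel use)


SNR_linear = 10^(28.99/10) = 792.5013; C = log2(1 + SNR_linear) = log2(1 + 792.5013) = 9.6321

9.6321 bits/channel use


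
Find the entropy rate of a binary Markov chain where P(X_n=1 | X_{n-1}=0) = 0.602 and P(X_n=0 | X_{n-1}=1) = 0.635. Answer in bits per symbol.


Stationary distribution: pi_0 = p10/(p01+p10) = 0.5133, pi_1 = 0.4867. Entropy rate H' = pi_0*H(p01) + pi_1*H(p10) = 0.5133*0.9698 + 0.4867*0.9468 = 0.9586

0.9586 bits/symbol


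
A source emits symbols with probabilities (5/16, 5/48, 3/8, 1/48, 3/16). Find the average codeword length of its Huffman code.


Huffman construction (repeatedly merge the two least-probable nodes; each merge adds 1 bit to every symbol beneath it): 1/48 + 5/48 = 1/8; 1/8 + 3/16 = 5/16; 5/16 + 5/16 = 5/8; 3/8 + 5/8 = 1. Resulting codeword lengths (in the order the probabilities were given): (2, 4, 1, 4, 3). L_avg = sum(p_i * l_i) = 5/16*2 + 5/48*4 + 3/8*1 + 1/48*4 + 3/16*3 = 33/16 = 2.0625

2.0625 bits


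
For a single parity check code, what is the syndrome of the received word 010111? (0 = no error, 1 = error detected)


Syndrome = XOR of all bits = 0 XOR 1 XOR 0 XOR 1 XOR 1 XOR 1 = 0

0


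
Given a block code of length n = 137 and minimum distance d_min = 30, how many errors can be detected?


Detection capability = d_min - 1 = 30 - 1 = 29

29 errors


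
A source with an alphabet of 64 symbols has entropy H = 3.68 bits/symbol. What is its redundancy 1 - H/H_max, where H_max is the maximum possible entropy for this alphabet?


H_max = log2(K) = log2(64) = 6.0 bits/symbol. Redundancy = 1 - H/H_max = 1 - 3.68/6.0 = 1 - 0.6133 = 0.3867

0.3867


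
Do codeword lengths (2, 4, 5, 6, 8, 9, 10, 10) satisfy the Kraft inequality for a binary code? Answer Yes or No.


Kraft sum = sum(2^(-l_i)) = 0.3672, need <= 1. Result: satisfied (a binary prefix-free code with these lengths exists)

Yes


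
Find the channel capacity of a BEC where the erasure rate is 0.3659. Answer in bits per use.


C = 1 - epsilon = 1 - 0.3659 = 0.6341

0.6341 bits


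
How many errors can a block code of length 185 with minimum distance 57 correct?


Correction capability = floor((d-1)/2) = floor((57-1)/2) = 28

28 errors


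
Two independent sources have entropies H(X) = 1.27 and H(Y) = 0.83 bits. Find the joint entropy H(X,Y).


For independent variables, H(X,Y) = H(X) + H(Y) = 1.27 + 0.83 = 2.1

2.1 bits


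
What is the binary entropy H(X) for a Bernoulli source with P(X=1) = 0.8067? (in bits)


H = -p*log2(p) - (1-p)*log2(1-p). -0.8067*log2(0.8067) = 0.249993; -0.1933*log2(0.1933) = 0.458331. H = 0.249993 + 0.458331 = 0.7083

0.7083 bits


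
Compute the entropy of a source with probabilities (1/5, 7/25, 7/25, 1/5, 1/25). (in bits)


H = -sum(p_i * log2(p_i)). Terms: -(1/5)*log2(1/5) = 0.464386; -(7/25)*log2(7/25) = 0.514220; -(7/25)*log2(7/25) = 0.514220; -(1/5)*log2(1/5) = 0.464386; -(1/25)*log2(1/25) = 0.185754. H = 0.464386 + 0.514220 + 0.514220 + 0.464386 + 0.185754 = 2.143

2.143 bits


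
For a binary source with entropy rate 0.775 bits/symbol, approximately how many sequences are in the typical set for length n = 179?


log2|A_typical| = nH = 179 * 0.775 = 138.725, so |A_typical| ~ 2^138.725 = 5.760e+41

5.760e+41


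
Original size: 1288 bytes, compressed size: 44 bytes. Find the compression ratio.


Ratio = original / compressed = 1288 / 44 = 29.2727

29.2727


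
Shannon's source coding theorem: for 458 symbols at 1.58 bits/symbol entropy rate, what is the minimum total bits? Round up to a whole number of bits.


Minimum bits >= n * H = 458 * 1.58 = 723.64, rounded up to a whole number of bits = 724

724 bits


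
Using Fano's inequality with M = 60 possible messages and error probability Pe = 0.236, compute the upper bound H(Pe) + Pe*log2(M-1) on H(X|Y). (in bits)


H(Pe) = -Pe*log2(Pe) - (1-Pe)*log2(1-Pe) = -0.236*log2(0.236) - 0.764*log2(0.764) = 0.491621 + 0.296704 = 0.7883. Pe*log2(M-1) = 0.236*log2(59) = 1.388304. Bound = H(Pe) + Pe*log2(M-1) = 0.491621 + 0.296704 + 1.388304 = 2.1766

2.1766 bits


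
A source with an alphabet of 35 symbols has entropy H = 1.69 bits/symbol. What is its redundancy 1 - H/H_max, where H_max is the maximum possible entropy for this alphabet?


H_max = log2(K) = log2(35) = 5.1293 bits/symbol. Redundancy = 1 - H/H_max = 1 - 1.69/5.1293 = 1 - 0.3295 = 0.6705

0.6705


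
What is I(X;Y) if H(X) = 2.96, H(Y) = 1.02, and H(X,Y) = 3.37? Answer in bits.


I(X;Y) = H(X) + H(Y) - H(X,Y) = 2.96 + 1.02 - 3.37 = 0.61

0.61 bits


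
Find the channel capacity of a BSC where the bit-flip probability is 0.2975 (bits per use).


H(p) = -p*log2(p) - (1-p)*log2(1-p) = -0.2975*log2(0.2975) - 0.7025*log2(0.7025) = 0.520339 + 0.357874 = 0.8782. C = 1 - H(p) = 1 - 0.8782 = 0.1218

0.1218 bits


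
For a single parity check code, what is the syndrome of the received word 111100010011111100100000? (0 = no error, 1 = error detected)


Syndrome = XOR of all bits = 1 XOR 1 XOR 1 XOR 1 XOR 0 XOR 0 XOR 0 XOR 1 XOR 0 XOR 0 XOR 1 XOR 1 XOR 1 XOR 1 XOR 1 XOR 1 XOR 0 XOR 0 XOR 1 XOR 0 XOR 0 XOR 0 XOR 0 XOR 0 = 0

0


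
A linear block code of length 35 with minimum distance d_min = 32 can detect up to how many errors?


Detection capability = d_min - 1 = 32 - 1 = 31

31 errors


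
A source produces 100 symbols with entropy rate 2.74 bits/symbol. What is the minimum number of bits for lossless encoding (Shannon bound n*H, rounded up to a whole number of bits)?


Minimum bits >= n * H = 100 * 2.74 = 274.0, rounded up to a whole number of bits = 274

274 bits


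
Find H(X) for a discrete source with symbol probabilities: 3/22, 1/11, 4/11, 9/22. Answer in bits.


H = -sum(p_i * log2(p_i)). Terms: -(3/22)*log2(3/22) = 0.391973; -(1/11)*log2(1/11) = 0.314494; -(4/11)*log2(4/11) = 0.530702; -(9/22)*log2(9/22) = 0.527525. H = 0.391973 + 0.314494 + 0.530702 + 0.527525 = 1.7647

1.7647 bits


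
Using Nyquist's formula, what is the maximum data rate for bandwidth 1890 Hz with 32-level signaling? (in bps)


Rate = 2 * B * log2(M) = 2 * 1890 * 5.0 = 18900.0

18900.0 bps


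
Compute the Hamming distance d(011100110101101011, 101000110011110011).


Count differing positions: ^ ^ . ^ . . . . . ^ ^ . . ^ ^ . . . = 7 differences

7


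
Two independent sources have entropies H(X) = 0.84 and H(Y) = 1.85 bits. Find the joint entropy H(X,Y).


For independent variables, H(X,Y) = H(X) + H(Y) = 0.84 + 1.85 = 2.69

2.69 bits


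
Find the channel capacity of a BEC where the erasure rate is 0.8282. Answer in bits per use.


C = 1 - epsilon = 1 - 0.8282 = 0.1718

0.1718 bits


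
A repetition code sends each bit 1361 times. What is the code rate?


Rate = k/n = 1/1361

1/1361


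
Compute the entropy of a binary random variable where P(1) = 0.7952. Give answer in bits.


H = -p*log2(p) - (1-p)*log2(1-p). -0.7952*log2(0.7952) = 0.262901; -0.2048*log2(0.2048) = 0.468523. H = 0.262901 + 0.468523 = 0.7314

0.7314 bits


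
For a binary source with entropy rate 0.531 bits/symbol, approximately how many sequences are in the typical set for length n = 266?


log2|A_typical| = nH = 266 * 0.531 = 141.246, so |A_typical| ~ 2^141.246 = 3.306e+42

3.306e+42


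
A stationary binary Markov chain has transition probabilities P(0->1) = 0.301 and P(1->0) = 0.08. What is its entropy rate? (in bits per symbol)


Stationary distribution: pi_0 = p10/(p01+p10) = 0.21, pi_1 = 0.79. Entropy rate H' = pi_0*H(p01) + pi_1*H(p10) = 0.21*0.8825 + 0.79*0.4022 = 0.503

0.503 bits/symbol


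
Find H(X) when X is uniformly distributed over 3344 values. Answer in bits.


H = log2(n) = log2(3344) = 11.7074

11.7074 bits


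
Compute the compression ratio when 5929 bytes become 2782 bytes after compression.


Ratio = original / compressed = 5929 / 2782 = 2.1312

2.1312


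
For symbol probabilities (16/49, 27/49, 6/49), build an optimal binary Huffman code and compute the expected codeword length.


Huffman construction (repeatedly merge the two least-probable nodes; each merge adds 1 bit to every symbol beneath it): 6/49 + 16/49 = 22/49; 22/49 + 27/49 = 1. Resulting codeword lengths (in the order the probabilities were given): (2, 1, 2). L_avg = sum(p_i * l_i) = 16/49*2 + 27/49*1 + 6/49*2 = 71/49 = 1.449

1.449 bits


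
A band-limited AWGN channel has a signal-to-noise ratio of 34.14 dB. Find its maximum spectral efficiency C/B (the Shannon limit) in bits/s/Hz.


SNR_linear = 10^(34.14/10) = 2594.1794; C/B = log2(1 + SNR_linear) = log2(1 + 2594.1794) = 11.3416

11.3416 bits/s/Hz


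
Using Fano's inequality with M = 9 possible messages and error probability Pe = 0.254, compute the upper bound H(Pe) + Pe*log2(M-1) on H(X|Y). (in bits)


H(Pe) = -Pe*log2(Pe) - (1-Pe)*log2(1-Pe) = -0.254*log2(0.254) - 0.746*log2(0.746) = 0.502183 + 0.315373 = 0.8176. Pe*log2(M-1) = 0.254*log2(8) = 0.762000. Bound = H(Pe) + Pe*log2(M-1) = 0.502183 + 0.315373 + 0.762000 = 1.5796

1.5796 bits


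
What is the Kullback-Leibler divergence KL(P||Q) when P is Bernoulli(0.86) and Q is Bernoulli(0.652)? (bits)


KL = p*log2(p/q) + (1-p)*log2((1-p)/(1-q)) = 0.86*log2(0.86/0.652) + 0.14*log2(0.14/0.348) = 0.1596

0.1596 bits


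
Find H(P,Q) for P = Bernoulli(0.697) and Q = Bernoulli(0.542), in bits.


H(P,Q) = -p*log2(q) - (1-p)*log2(1-q). -0.697*log2(0.542) = 0.615894; -0.303*log2(0.458) = 0.341354. H(P,Q) = 0.615894 + 0.341354 = 0.9572

0.9572 bits


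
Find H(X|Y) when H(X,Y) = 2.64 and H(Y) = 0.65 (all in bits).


H(X|Y) = H(X,Y) - H(Y) = 2.64 - 0.65 = 1.99

1.99 bits


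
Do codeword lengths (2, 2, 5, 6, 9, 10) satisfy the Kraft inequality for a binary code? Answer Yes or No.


Kraft sum = sum(2^(-l_i)) = 0.5498, need <= 1. Result: satisfied (a binary prefix-free code with these lengths exists)

Yes


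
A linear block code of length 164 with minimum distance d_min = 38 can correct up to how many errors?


Correction capability = floor((d-1)/2) = floor((38-1)/2) = 18

18 errors


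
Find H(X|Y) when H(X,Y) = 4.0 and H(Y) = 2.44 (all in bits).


H(X|Y) = H(X,Y) - H(Y) = 4.0 - 2.44 = 1.56

1.56 bits


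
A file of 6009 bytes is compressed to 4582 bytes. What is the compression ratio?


Ratio = original / compressed = 6009 / 4582 = 1.3114

1.3114


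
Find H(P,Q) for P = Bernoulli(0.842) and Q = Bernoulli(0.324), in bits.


H(P,Q) = -p*log2(q) - (1-p)*log2(1-q). -0.842*log2(0.324) = 1.369037; -0.158*log2(0.676) = 0.089255. H(P,Q) = 1.369037 + 0.089255 = 1.4583

1.4583 bits


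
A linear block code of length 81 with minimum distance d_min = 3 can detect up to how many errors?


Detection capability = d_min - 1 = 3 - 1 = 2

2 errors


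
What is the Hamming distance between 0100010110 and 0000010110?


Count differing positions: . ^ . . . . . . . . = 1 differences

1


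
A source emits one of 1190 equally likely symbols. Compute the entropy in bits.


H = log2(n) = log2(1190) = 10.2167

10.2167 bits


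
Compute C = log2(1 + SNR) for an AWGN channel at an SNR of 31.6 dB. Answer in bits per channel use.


SNR_linear = 10^(31.6/10) = 1445.4398; C = log2(1 + SNR_linear) = log2(1 + 1445.4398) = 10.4983

10.4983 bits/channel use


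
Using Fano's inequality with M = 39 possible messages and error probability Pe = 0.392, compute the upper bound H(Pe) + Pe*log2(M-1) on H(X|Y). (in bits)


H(Pe) = -Pe*log2(Pe) - (1-Pe)*log2(1-Pe) = -0.392*log2(0.392) - 0.608*log2(0.608) = 0.529621 + 0.436457 = 0.9661. Pe*log2(M-1) = 0.392*log2(38) = 2.057188. Bound = H(Pe) + Pe*log2(M-1) = 0.529621 + 0.436457 + 2.057188 = 3.0233

3.0233 bits


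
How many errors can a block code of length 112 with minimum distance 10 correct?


Correction capability = floor((d-1)/2) = floor((10-1)/2) = 4

4 errors


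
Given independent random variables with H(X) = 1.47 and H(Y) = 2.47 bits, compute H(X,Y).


For independent variables, H(X,Y) = H(X) + H(Y) = 1.47 + 2.47 = 3.94

3.94 bits


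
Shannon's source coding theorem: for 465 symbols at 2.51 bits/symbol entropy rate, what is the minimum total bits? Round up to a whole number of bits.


Minimum bits >= n * H = 465 * 2.51 = 1167.15, rounded up to a whole number of bits = 1168

1168 bits


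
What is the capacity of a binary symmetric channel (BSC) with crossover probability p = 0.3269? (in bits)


H(p) = -p*log2(p) - (1-p)*log2(1-p) = -0.3269*log2(0.3269) - 0.6731*log2(0.6731) = 0.527315 + 0.384412 = 0.9117. C = 1 - H(p) = 1 - 0.9117 = 0.0883

0.0883 bits


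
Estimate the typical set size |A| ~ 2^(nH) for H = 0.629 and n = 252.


log2|A_typical| = nH = 252 * 0.629 = 158.508, so |A_typical| ~ 2^158.508 = 5.196e+47

5.196e+47


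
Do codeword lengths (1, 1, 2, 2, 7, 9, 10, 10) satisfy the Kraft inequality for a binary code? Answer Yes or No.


Kraft sum = sum(2^(-l_i)) = 1.5117, need <= 1. Result: violated (a binary prefix-free code with these lengths cannot exist)

No


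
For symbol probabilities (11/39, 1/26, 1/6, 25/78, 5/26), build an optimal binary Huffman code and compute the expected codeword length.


Huffman construction (repeatedly merge the two least-probable nodes; each merge adds 1 bit to every symbol beneath it): 1/26 + 1/6 = 8/39; 5/26 + 8/39 = 31/78; 11/39 + 25/78 = 47/78; 31/78 + 47/78 = 1. Resulting codeword lengths (in the order the probabilities were given): (2, 3, 3, 2, 2). L_avg = sum(p_i * l_i) = 11/39*2 + 1/26*3 + 1/6*3 + 25/78*2 + 5/26*2 = 86/39 = 2.2051

2.2051 bits


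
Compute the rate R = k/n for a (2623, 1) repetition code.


Rate = k/n = 1/2623

1/2623


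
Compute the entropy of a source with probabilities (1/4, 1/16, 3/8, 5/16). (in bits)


H = -sum(p_i * log2(p_i)). Terms: -(1/4)*log2(1/4) = 0.500000; -(1/16)*log2(1/16) = 0.250000; -(3/8)*log2(3/8) = 0.530639; -(5/16)*log2(5/16) = 0.524397. H = 0.500000 + 0.250000 + 0.530639 + 0.524397 = 1.805

1.805 bits


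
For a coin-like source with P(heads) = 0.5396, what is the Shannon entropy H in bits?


H = -p*log2(p) - (1-p)*log2(1-p). -0.5396*log2(0.5396) = 0.480264; -0.4604*log2(0.4604) = 0.515206. H = 0.480264 + 0.515206 = 0.9955

0.9955 bits


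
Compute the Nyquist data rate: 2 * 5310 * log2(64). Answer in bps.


Rate = 2 * B * log2(M) = 2 * 5310 * 6.0 = 63720.0

63720.0 bps


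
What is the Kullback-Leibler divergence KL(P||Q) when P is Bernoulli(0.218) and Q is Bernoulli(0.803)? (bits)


KL = p*log2(p/q) + (1-p)*log2((1-p)/(1-q)) = 0.218*log2(0.218/0.803) + 0.782*log2(0.782/0.197) = 1.1453

1.1453 bits


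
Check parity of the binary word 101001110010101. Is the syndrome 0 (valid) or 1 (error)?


Syndrome = XOR of all bits = 1 XOR 0 XOR 1 XOR 0 XOR 0 XOR 1 XOR 1 XOR 1 XOR 0 XOR 0 XOR 1 XOR 0 XOR 1 XOR 0 XOR 1 = 0

0


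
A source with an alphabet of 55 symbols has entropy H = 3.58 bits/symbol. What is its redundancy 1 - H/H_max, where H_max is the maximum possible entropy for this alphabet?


H_max = log2(K) = log2(55) = 5.7814 bits/symbol. Redundancy = 1 - H/H_max = 1 - 3.58/5.7814 = 1 - 0.6192 = 0.3808

0.3808


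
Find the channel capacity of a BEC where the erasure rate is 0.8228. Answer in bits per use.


C = 1 - epsilon = 1 - 0.8228 = 0.1772

0.1772 bits


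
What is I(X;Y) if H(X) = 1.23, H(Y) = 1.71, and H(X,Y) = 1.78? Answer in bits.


I(X;Y) = H(X) + H(Y) - H(X,Y) = 1.23 + 1.71 - 1.78 = 1.16

1.16 bits


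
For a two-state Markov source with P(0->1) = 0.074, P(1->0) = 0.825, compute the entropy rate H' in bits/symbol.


Stationary distribution: pi_0 = p10/(p01+p10) = 0.9177, pi_1 = 0.0823. Entropy rate H' = pi_0*H(p01) + pi_1*H(p10) = 0.9177*0.3807 + 0.0823*0.669 = 0.4044

0.4044 bits/symbol


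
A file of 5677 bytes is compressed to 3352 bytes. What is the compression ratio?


Ratio = original / compressed = 5677 / 3352 = 1.6936

1.6936


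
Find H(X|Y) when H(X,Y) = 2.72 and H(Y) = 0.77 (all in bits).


H(X|Y) = H(X,Y) - H(Y) = 2.72 - 0.77 = 1.95

1.95 bits


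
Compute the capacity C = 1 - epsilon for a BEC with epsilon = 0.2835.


C = 1 - epsilon = 1 - 0.2835 = 0.7165

0.7165 bits


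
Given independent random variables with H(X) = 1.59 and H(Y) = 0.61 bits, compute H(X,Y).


For independent variables, H(X,Y) = H(X) + H(Y) = 1.59 + 0.61 = 2.2

2.2 bits


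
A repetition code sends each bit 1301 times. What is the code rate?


Rate = k/n = 1/1301

1/1301


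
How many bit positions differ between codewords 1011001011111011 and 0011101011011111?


Count differing positions: ^ . . . ^ . . . . . ^ . . ^ . . = 4 differences

4


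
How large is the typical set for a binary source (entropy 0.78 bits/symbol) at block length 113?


log2|A_typical| = nH = 113 * 0.78 = 88.14, so |A_typical| ~ 2^88.14 = 3.410e+26

3.410e+26


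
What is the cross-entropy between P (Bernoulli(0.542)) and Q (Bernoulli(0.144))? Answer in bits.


H(P,Q) = -p*log2(q) - (1-p)*log2(1-q). -0.542*log2(0.144) = 1.515356; -0.458*log2(0.856) = 0.102737. H(P,Q) = 1.515356 + 0.102737 = 1.6181

1.6181 bits


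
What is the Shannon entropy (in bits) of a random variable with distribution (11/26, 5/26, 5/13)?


H = -sum(p_i * log2(p_i)). Terms: -(11/26)*log2(11/26) = 0.525042; -(5/26)*log2(5/26) = 0.457406; -(5/13)*log2(5/13) = 0.530197. H = 0.525042 + 0.457406 + 0.530197 = 1.5126

1.5126 bits


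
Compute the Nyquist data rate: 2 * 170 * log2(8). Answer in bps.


Rate = 2 * B * log2(M) = 2 * 170 * 3.0 = 1020.0

1020.0 bps


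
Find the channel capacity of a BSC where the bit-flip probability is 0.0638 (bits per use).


H(p) = -p*log2(p) - (1-p)*log2(1-p) = -0.0638*log2(0.0638) - 0.9362*log2(0.9362) = 0.253305 + 0.089043 = 0.3423. C = 1 - H(p) = 1 - 0.3423 = 0.6577

0.6577 bits


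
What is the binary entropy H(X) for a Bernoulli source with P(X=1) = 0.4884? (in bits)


H = -p*log2(p) - (1-p)*log2(1-p). -0.4884*log2(0.4884) = 0.504940; -0.5116*log2(0.5116) = 0.494672. H = 0.504940 + 0.494672 = 0.9996

0.9996 bits


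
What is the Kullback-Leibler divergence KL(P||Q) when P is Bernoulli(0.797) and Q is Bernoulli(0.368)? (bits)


KL = p*log2(p/q) + (1-p)*log2((1-p)/(1-q)) = 0.797*log2(0.797/0.368) + 0.203*log2(0.203/0.632) = 0.556

0.556 bits


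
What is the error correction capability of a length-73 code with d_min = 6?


Correction capability = floor((d-1)/2) = floor((6-1)/2) = 2

2 errors


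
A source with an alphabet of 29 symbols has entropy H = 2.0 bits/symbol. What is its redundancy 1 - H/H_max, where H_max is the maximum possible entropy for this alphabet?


H_max = log2(K) = log2(29) = 4.858 bits/symbol. Redundancy = 1 - H/H_max = 1 - 2.0/4.858 = 1 - 0.4117 = 0.5883

0.5883


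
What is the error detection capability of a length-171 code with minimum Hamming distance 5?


Detection capability = d_min - 1 = 5 - 1 = 4

4 errors


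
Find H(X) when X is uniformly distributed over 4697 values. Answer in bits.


H = log2(n) = log2(4697) = 12.1975

12.1975 bits


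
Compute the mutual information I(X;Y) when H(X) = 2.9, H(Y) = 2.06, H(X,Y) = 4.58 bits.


I(X;Y) = H(X) + H(Y) - H(X,Y) = 2.9 + 2.06 - 4.58 = 0.38

0.38 bits


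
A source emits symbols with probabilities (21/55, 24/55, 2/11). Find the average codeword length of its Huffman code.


Huffman construction (repeatedly merge the two least-probable nodes; each merge adds 1 bit to every symbol beneath it): 2/11 + 21/55 = 31/55; 24/55 + 31/55 = 1. Resulting codeword lengths (in the order the probabilities were given): (2, 1, 2). L_avg = sum(p_i * l_i) = 21/55*2 + 24/55*1 + 2/11*2 = 86/55 = 1.5636

1.5636 bits


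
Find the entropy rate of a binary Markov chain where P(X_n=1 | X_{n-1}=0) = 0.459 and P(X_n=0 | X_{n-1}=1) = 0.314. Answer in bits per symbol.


Stationary distribution: pi_0 = p10/(p01+p10) = 0.4062, pi_1 = 0.5938. Entropy rate H' = pi_0*H(p01) + pi_1*H(p10) = 0.4062*0.9951 + 0.5938*0.8977 = 0.9373

0.9373 bits/symbol


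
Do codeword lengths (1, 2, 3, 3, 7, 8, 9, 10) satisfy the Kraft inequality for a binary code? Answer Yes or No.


Kraft sum = sum(2^(-l_i)) = 1.0146, need <= 1. Result: violated (a binary prefix-free code with these lengths cannot exist)

No


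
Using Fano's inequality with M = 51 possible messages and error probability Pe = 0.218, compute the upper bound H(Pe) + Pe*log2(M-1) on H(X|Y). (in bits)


H(Pe) = -Pe*log2(Pe) - (1-Pe)*log2(1-Pe) = -0.218*log2(0.218) - 0.782*log2(0.782) = 0.479077 + 0.277422 = 0.7565. Pe*log2(M-1) = 0.218*log2(50) = 1.230361. Bound = H(Pe) + Pe*log2(M-1) = 0.479077 + 0.277422 + 1.230361 = 1.9869

1.9869 bits


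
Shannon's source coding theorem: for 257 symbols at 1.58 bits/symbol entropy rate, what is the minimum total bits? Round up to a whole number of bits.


Minimum bits >= n * H = 257 * 1.58 = 406.06, rounded up to a whole number of bits = 407

407 bits


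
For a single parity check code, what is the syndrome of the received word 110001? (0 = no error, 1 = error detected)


Syndrome = XOR of all bits = 1 XOR 1 XOR 0 XOR 0 XOR 0 XOR 1 = 1

1


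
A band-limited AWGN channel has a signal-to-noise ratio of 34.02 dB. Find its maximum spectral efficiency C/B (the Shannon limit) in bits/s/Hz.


SNR_linear = 10^(34.02/10) = 2523.4808; C/B = log2(1 + SNR_linear) = log2(1 + 2523.4808) = 11.3018

11.3018 bits/s/Hz


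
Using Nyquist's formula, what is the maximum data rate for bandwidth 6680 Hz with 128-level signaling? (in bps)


Rate = 2 * B * log2(M) = 2 * 6680 * 7.0 = 93520.0

93520.0 bps


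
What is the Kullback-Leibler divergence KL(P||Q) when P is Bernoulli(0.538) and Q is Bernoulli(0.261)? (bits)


KL = p*log2(p/q) + (1-p)*log2((1-p)/(1-q)) = 0.538*log2(0.538/0.261) + 0.462*log2(0.462/0.739) = 0.2483

0.2483 bits


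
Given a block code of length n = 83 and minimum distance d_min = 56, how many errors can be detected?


Detection capability = d_min - 1 = 56 - 1 = 55

55 errors


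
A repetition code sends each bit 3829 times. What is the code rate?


Rate = k/n = 1/3829

1/3829


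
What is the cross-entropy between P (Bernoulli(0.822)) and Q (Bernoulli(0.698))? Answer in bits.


H(P,Q) = -p*log2(q) - (1-p)*log2(1-q). -0.822*log2(0.698) = 0.426372; -0.178*log2(0.302) = 0.307474. H(P,Q) = 0.426372 + 0.307474 = 0.7338

0.7338 bits


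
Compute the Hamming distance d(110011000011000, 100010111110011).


Count differing positions: . ^ . . . ^ ^ ^ ^ ^ . ^ . ^ ^ = 9 differences

9


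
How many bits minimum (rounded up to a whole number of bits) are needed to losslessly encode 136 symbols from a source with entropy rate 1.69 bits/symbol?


Minimum bits >= n * H = 136 * 1.69 = 229.84, rounded up to a whole number of bits = 230

230 bits


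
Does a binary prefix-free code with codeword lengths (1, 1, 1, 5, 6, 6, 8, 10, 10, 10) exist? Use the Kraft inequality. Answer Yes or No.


Kraft sum = sum(2^(-l_i)) = 1.5693, need <= 1. Result: violated (a binary prefix-free code with these lengths cannot exist)

No


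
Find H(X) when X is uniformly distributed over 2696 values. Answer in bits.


H = log2(n) = log2(2696) = 11.3966

11.3966 bits


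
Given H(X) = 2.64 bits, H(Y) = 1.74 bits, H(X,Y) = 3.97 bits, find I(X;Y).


I(X;Y) = H(X) + H(Y) - H(X,Y) = 2.64 + 1.74 - 3.97 = 0.41

0.41 bits


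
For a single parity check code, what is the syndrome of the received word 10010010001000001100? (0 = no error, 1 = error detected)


Syndrome = XOR of all bits = 1 XOR 0 XOR 0 XOR 1 XOR 0 XOR 0 XOR 1 XOR 0 XOR 0 XOR 0 XOR 1 XOR 0 XOR 0 XOR 0 XOR 0 XOR 0 XOR 1 XOR 1 XOR 0 XOR 0 = 0

0


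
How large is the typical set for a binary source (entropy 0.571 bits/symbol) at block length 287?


log2|A_typical| = nH = 287 * 0.571 = 163.877, so |A_typical| ~ 2^163.877 = 2.147e+49

2.147e+49


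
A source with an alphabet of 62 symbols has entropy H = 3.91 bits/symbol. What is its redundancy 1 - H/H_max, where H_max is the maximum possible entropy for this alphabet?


H_max = log2(K) = log2(62) = 5.9542 bits/symbol. Redundancy = 1 - H/H_max = 1 - 3.91/5.9542 = 1 - 0.6567 = 0.3433

0.3433


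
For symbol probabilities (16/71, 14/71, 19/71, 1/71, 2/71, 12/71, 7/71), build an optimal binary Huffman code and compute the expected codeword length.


Huffman construction (repeatedly merge the two least-probable nodes; each merge adds 1 bit to every symbol beneath it): 1/71 + 2/71 = 3/71; 3/71 + 7/71 = 10/71; 10/71 + 12/71 = 22/71; 14/71 + 16/71 = 30/71; 19/71 + 22/71 = 41/71; 30/71 + 41/71 = 1. Resulting codeword lengths (in the order the probabilities were given): (2, 2, 2, 5, 5, 3, 4). L_avg = sum(p_i * l_i) = 16/71*2 + 14/71*2 + 19/71*2 + 1/71*5 + 2/71*5 + 12/71*3 + 7/71*4 = 177/71 = 2.493

2.493 bits


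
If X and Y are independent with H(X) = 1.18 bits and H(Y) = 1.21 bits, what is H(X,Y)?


For independent variables, H(X,Y) = H(X) + H(Y) = 1.18 + 1.21 = 2.39

2.39 bits


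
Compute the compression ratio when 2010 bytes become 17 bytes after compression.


Ratio = original / compressed = 2010 / 17 = 118.2353

118.2353


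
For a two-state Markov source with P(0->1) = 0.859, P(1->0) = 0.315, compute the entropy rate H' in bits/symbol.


Stationary distribution: pi_0 = p10/(p01+p10) = 0.2683, pi_1 = 0.7317. Entropy rate H' = pi_0*H(p01) + pi_1*H(p10) = 0.2683*0.5869 + 0.7317*0.8989 = 0.8151

0.8151 bits/symbol


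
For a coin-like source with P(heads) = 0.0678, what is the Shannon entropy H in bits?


H = -p*log2(p) - (1-p)*log2(1-p). -0.0678*log2(0.0678) = 0.263238; -0.9322*log2(0.9322) = 0.094421. H = 0.263238 + 0.094421 = 0.3577

0.3577 bits


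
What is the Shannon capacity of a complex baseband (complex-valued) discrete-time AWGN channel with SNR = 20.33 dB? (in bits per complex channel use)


SNR_linear = 10^(20.33/10) = 107.8947; C = log2(1 + SNR_linear) = log2(1 + 107.8947) = 6.7668

6.7668 bits/channel use


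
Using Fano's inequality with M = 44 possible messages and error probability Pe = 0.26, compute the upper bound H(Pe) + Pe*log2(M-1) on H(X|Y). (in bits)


H(Pe) = -Pe*log2(Pe) - (1-Pe)*log2(1-Pe) = -0.26*log2(0.26) - 0.74*log2(0.74) = 0.505288 + 0.321458 = 0.8267. Pe*log2(M-1) = 0.26*log2(43) = 1.410829. Bound = H(Pe) + Pe*log2(M-1) = 0.505288 + 0.321458 + 1.410829 = 2.2376

2.2376 bits


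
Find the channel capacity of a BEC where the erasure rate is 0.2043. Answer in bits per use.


C = 1 - epsilon = 1 - 0.2043 = 0.7957

0.7957 bits


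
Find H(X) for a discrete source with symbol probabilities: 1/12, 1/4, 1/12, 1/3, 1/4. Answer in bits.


H = -sum(p_i * log2(p_i)). Terms: -(1/12)*log2(1/12) = 0.298747; -(1/4)*log2(1/4) = 0.500000; -(1/12)*log2(1/12) = 0.298747; -(1/3)*log2(1/3) = 0.528321; -(1/4)*log2(1/4) = 0.500000. H = 0.298747 + 0.500000 + 0.298747 + 0.528321 + 0.500000 = 2.1258

2.1258 bits


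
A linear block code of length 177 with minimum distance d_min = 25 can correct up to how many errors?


Correction capability = floor((d-1)/2) = floor((25-1)/2) = 12

12 errors


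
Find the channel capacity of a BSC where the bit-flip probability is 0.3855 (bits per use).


H(p) = -p*log2(p) - (1-p)*log2(1-p) = -0.3855*log2(0.3855) - 0.6145*log2(0.6145) = 0.530139 + 0.431696 = 0.9618. C = 1 - H(p) = 1 - 0.9618 = 0.0382

0.0382 bits


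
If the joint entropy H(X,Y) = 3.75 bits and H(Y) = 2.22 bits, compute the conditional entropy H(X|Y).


H(X|Y) = H(X,Y) - H(Y) = 3.75 - 2.22 = 1.53

1.53 bits


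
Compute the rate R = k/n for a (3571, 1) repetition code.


Rate = k/n = 1/3571

1/3571


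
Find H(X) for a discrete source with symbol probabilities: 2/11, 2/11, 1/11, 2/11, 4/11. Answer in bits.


H = -sum(p_i * log2(p_i)). Terms: -(2/11)*log2(2/11) = 0.447169; -(2/11)*log2(2/11) = 0.447169; -(1/11)*log2(1/11) = 0.314494; -(2/11)*log2(2/11) = 0.447169; -(4/11)*log2(4/11) = 0.530702. H = 0.447169 + 0.447169 + 0.314494 + 0.447169 + 0.530702 = 2.1867

2.1867 bits


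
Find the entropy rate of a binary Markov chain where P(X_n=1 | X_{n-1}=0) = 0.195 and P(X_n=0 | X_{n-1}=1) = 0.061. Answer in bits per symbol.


Stationary distribution: pi_0 = p10/(p01+p10) = 0.2383, pi_1 = 0.7617. Entropy rate H' = pi_0*H(p01) + pi_1*H(p10) = 0.2383*0.7118 + 0.7617*0.3314 = 0.422

0.422 bits/symbol


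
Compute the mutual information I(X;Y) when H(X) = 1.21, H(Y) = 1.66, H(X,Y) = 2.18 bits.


I(X;Y) = H(X) + H(Y) - H(X,Y) = 1.21 + 1.66 - 2.18 = 0.69

0.69 bits


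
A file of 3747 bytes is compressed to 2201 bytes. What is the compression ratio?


Ratio = original / compressed = 3747 / 2201 = 1.7024

1.7024


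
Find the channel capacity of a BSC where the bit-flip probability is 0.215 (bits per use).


H(p) = -p*log2(p) - (1-p)*log2(1-p) = -0.215*log2(0.215) - 0.785*log2(0.785) = 0.476782 + 0.274150 = 0.7509. C = 1 - H(p) = 1 - 0.7509 = 0.2491

0.2491 bits


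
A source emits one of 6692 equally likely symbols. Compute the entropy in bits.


H = log2(n) = log2(6692) = 12.7082

12.7082 bits


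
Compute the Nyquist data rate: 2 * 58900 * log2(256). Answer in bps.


Rate = 2 * B * log2(M) = 2 * 58900 * 8.0 = 942400.0

942400.0 bps


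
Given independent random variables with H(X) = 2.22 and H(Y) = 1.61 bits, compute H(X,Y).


For independent variables, H(X,Y) = H(X) + H(Y) = 2.22 + 1.61 = 3.83

3.83 bits


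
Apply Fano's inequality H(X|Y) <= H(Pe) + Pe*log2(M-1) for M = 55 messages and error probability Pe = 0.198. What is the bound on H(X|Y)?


H(Pe) = -Pe*log2(Pe) - (1-Pe)*log2(1-Pe) = -0.198*log2(0.198) - 0.802*log2(0.802) = 0.462613 + 0.255297 = 0.7179. Pe*log2(M-1) = 0.198*log2(54) = 1.139468. Bound = H(Pe) + Pe*log2(M-1) = 0.462613 + 0.255297 + 1.139468 = 1.8574

1.8574 bits


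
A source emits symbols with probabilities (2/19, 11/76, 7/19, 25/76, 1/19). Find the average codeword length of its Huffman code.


Huffman construction (repeatedly merge the two least-probable nodes; each merge adds 1 bit to every symbol beneath it): 1/19 + 2/19 = 3/19; 11/76 + 3/19 = 23/76; 23/76 + 25/76 = 12/19; 7/19 + 12/19 = 1. Resulting codeword lengths (in the order the probabilities were given): (4, 3, 1, 2, 4). L_avg = sum(p_i * l_i) = 2/19*4 + 11/76*3 + 7/19*1 + 25/76*2 + 1/19*4 = 159/76 = 2.0921

2.0921 bits


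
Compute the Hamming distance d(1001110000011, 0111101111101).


Count differing positions: ^ ^ ^ . . ^ ^ ^ ^ ^ ^ ^ . = 10 differences

10


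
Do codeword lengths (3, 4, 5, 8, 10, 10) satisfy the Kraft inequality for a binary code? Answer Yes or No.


Kraft sum = sum(2^(-l_i)) = 0.2246, need <= 1. Result: satisfied (a binary prefix-free code with these lengths exists)

Yes
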